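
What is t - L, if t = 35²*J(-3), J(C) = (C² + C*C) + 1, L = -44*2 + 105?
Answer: 23258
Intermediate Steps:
L = 17 (L = -88 + 105 = 17)
J(C) = 1 + 2*C² (J(C) = (C² + C²) + 1 = 2*C² + 1 = 1 + 2*C²)
t = 23275 (t = 35²*(1 + 2*(-3)²) = 1225*(1 + 2*9) = 1225*(1 + 18) = 1225*19 = 23275)
t - L = 23275 - 1*17 = 23275 - 17 = 23258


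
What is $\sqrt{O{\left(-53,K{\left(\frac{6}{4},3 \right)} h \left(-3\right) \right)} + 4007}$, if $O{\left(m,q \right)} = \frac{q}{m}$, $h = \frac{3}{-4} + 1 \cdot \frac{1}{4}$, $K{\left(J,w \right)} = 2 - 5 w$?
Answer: $\frac{7 \sqrt{918914}}{106} \approx 63.304$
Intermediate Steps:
$h = - \frac{1}{2}$ ($h = 3 \left(- \frac{1}{4}\right) + 1 \cdot \frac{1}{4} = - \frac{3}{4} + \frac{1}{4} = - \frac{1}{2} \approx -0.5$)
$\sqrt{O{\left(-53,K{\left(\frac{6}{4},3 \right)} h \left(-3\right) \right)} + 4007} = \sqrt{\frac{\left(2 - 15\right) \left(- \frac{1}{2}\right) \left(-3\right)}{-53} + 4007} = \sqrt{\left(2 - 15\right) \left(- \frac{1}{2}\right) \left(-3\right) \left(- \frac{1}{53}\right) + 4007} = \sqrt{\left(-13\right) \left(- \frac{1}{2}\right) \left(-3\right) \left(- \frac{1}{53}\right) + 4007} = \sqrt{\frac{13}{2} \left(-3\right) \left(- \frac{1}{53}\right) + 4007} = \sqrt{\left(- \frac{39}{2}\right) \left(- \frac{1}{53}\right) + 4007} = \sqrt{\frac{39}{106} + 4007} = \sqrt{\frac{424781}{106}} = \frac{7 \sqrt{918914}}{106}$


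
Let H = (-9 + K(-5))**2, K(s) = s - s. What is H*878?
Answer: 71118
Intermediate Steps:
K(s) = 0
H = 81 (H = (-9 + 0)**2 = (-9)**2 = 81)
H*878 = 81*878 = 71118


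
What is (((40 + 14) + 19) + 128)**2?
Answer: 40401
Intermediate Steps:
(((40 + 14) + 19) + 128)**2 = ((54 + 19) + 128)**2 = (73 + 128)**2 = 201**2 = 40401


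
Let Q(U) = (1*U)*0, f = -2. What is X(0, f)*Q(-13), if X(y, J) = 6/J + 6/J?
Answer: 0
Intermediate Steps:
X(y, J) = 12/J
Q(U) = 0 (Q(U) = U*0 = 0)
X(0, f)*Q(-13) = (12/(-2))*0 = (12*(-½))*0 = -6*0 = 0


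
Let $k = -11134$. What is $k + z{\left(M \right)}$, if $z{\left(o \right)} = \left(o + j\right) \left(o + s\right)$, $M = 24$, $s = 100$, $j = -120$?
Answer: $-23038$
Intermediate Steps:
$z{\left(o \right)} = \left(-120 + o\right) \left(100 + o\right)$ ($z{\left(o \right)} = \left(o - 120\right) \left(o + 100\right) = \left(-120 + o\right) \left(100 + o\right)$)
$k + z{\left(M \right)} = -11134 - \left(12480 - 576\right) = -11134 - 11904 = -23038$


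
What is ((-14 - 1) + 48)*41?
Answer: 1353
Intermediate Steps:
((-14 - 1) + 48)*41 = (-15 + 48)*41 = 33*41 = 1353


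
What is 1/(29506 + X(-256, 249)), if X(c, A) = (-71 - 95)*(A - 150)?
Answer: 1/13072 ≈ 7.6499e-5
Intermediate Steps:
X(c, A) = 24900 - 166*A (X(c, A) = -166*(-150 + A) = 24900 - 166*A)
1/(29506 + X(-256, 249)) = 1/(29506 + (24900 - 166*249)) = 1/(29506 + (24900 - 41334)) = 1/(29506 - 16434) = 1/13072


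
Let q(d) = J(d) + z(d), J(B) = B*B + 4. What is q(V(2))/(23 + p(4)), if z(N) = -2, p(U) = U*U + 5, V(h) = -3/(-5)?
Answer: 59/1100 ≈ 0.053636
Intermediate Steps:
V(h) = 3/5 (V(h) = -3*(-1/5) = 3/5)
p(U) = 5 + U**2 (p(U) = U**2 + 5 = 5 + U**2)
J(B) = 4 + B**2 (J(B) = B**2 + 4 = 4 + B**2)
q(d) = 2 + d**2 (q(d) = (4 + d**2) - 2 = 2 + d**2)
q(V(2))/(23 + p(4)) = (2 + (3/5)**2)/(23 + (5 + 4**2)) = (2 + 9/25)/(23 + (5 + 16)) = 59/(25*(23 + 21)) = (59/25)/44 = (59/25)*(1/44) = 59/1100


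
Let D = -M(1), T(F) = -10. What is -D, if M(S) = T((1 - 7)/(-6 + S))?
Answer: -10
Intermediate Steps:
M(S) = -10
D = 10 (D = -1*(-10) = 10)
-D = -1*10 = -10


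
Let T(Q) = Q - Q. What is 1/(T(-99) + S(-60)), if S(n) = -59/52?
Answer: -52/59 ≈ -0.88136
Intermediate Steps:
T(Q) = 0
S(n) = -59/52 (S(n) = -59*1/52 = -59/52)
1/(T(-99) + S(-60)) = 1/(0 - 59/52) = 1/(-59/52) = -52/59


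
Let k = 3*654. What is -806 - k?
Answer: -2768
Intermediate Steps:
k = 1962
-806 - k = -806 - 1*1962 = -806 - 1962 = -2768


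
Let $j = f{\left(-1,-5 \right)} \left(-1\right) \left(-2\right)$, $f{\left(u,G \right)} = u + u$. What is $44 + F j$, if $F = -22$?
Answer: $132$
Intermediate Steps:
$f{\left(u,G \right)} = 2 u$
$j = -4$ ($j = 2 \left(-1\right) \left(-1\right) \left(-2\right) = \left(-2\right) \left(-1\right) \left(-2\right) = 2 \left(-2\right) = -4$)
$44 + F j = 44 - -88 = 44 + 88 = 132$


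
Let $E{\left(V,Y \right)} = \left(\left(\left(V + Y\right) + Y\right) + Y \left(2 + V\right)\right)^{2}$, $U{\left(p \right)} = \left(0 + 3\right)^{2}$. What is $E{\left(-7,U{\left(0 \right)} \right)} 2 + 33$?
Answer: $2345$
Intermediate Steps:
$U{\left(p \right)} = 9$ ($U{\left(p \right)} = 3^{2} = 9$)
$E{\left(V,Y \right)} = \left(V + 2 Y + Y \left(2 + V\right)\right)^{2}$ ($E{\left(V,Y \right)} = \left(\left(V + 2 Y\right) + Y \left(2 + V\right)\right)^{2} = \left(V + 2 Y + Y \left(2 + V\right)\right)^{2}$)
$E{\left(-7,U{\left(0 \right)} \right)} 2 + 33 = \left(-7 + 4 \cdot 9 - 63\right)^{2} \cdot 2 + 33 = \left(-7 + 36 - 63\right)^{2} \cdot 2 + 33 = \left(-34\right)^{2} \cdot 2 + 33 = 1156 \cdot 2 + 33 = 2312 + 33 = 2345$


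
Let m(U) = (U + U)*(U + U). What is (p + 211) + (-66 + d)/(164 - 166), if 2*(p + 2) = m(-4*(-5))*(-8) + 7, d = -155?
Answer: -6077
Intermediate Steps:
m(U) = 4*U² (m(U) = (2*U)*(2*U) = 4*U²)
p = -12797/2 (p = -2 + ((4*(-4*(-5))²)*(-8) + 7)/2 = -2 + ((4*20²)*(-8) + 7)/2 = -2 + ((4*400)*(-8) + 7)/2 = -2 + (1600*(-8) + 7)/2 = -2 + (-12800 + 7)/2 = -2 + (½)*(-12793) = -2 - 12793/2 = -12797/2 ≈ -6398.5)
(p + 211) + (-66 + d)/(164 - 166) = (-12797/2 + 211) + (-66 - 155)/(164 - 166) = -12375/2 - 221/(-2) = -12375/2 - 221*(-½) = -12375/2 + 221/2 = -6077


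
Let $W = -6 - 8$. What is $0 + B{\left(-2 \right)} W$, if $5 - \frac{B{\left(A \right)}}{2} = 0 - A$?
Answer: $-84$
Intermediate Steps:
$W = -14$ ($W = -6 - 8 = -14$)
$B{\left(A \right)} = 10 + 2 A$ ($B{\left(A \right)} = 10 - 2 \left(0 - A\right) = 10 - 2 \left(- A\right) = 10 + 2 A$)
$0 + B{\left(-2 \right)} W = 0 + \left(10 + 2 \left(-2\right)\right) \left(-14\right) = 0 + \left(10 - 4\right) \left(-14\right) = 0 + 6 \left(-14\right) = 0 - 84 = -84$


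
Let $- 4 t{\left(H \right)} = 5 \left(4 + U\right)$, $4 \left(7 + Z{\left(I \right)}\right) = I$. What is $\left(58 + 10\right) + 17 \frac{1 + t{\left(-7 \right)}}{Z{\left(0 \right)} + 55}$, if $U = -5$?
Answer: $\frac{4403}{64} \approx 68.797$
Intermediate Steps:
$Z{\left(I \right)} = -7 + \frac{I}{4}$
$t{\left(H \right)} = \frac{5}{4}$ ($t{\left(H \right)} = - \frac{5 \left(4 - 5\right)}{4} = - \frac{5 \left(-1\right)}{4} = \left(- \frac{1}{4}\right) \left(-5\right) = \frac{5}{4}$)
$\left(58 + 10\right) + 17 \frac{1 + t{\left(-7 \right)}}{Z{\left(0 \right)} + 55} = \left(58 + 10\right) + 17 \frac{1 + \frac{5}{4}}{\left(-7 + \frac{1}{4} \cdot 0\right) + 55} = 68 + 17 \frac{9}{4 \left(\left(-7 + 0\right) + 55\right)} = 68 + 17 \frac{9}{4 \left(-7 + 55\right)} = 68 + 17 \frac{9}{4 \cdot 48} = 68 + 17 \cdot \frac{9}{4} \cdot \frac{1}{48} = 68 + 17 \cdot \frac{3}{64} = 68 + \frac{51}{64} = \frac{4403}{64}$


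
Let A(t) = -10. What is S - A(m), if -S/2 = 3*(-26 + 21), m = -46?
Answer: 40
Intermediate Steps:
S = 30 (S = -6*(-26 + 21) = -6*(-5) = -2*(-15) = 30)
S - A(m) = 30 - 1*(-10) = 30 + 10 = 40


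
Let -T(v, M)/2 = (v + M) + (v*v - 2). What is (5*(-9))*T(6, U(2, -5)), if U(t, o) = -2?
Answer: 3420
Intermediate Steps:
T(v, M) = 4 - 2*M - 2*v - 2*v² (T(v, M) = -2*((v + M) + (v*v - 2)) = -2*((M + v) + (v² - 2)) = -2*((M + v) + (-2 + v²)) = -2*(-2 + M + v + v²) = 4 - 2*M - 2*v - 2*v²)
(5*(-9))*T(6, U(2, -5)) = (5*(-9))*(4 - 2*(-2) - 2*6 - 2*6²) = -45*(4 + 4 - 12 - 2*36) = -45*(4 + 4 - 12 - 72) = -45*(-76) = 3420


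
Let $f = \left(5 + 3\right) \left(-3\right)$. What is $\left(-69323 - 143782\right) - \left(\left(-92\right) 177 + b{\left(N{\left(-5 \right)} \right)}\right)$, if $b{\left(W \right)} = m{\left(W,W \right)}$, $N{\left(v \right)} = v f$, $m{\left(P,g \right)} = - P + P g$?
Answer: $-211101$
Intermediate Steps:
$f = -24$ ($f = 8 \left(-3\right) = -24$)
$N{\left(v \right)} = - 24 v$ ($N{\left(v \right)} = v \left(-24\right) = - 24 v$)
$b{\left(W \right)} = W \left(-1 + W\right)$
$\left(-69323 - 143782\right) - \left(\left(-92\right) 177 + b{\left(N{\left(-5 \right)} \right)}\right) = \left(-69323 - 143782\right) - \left(\left(-92\right) 177 + \left(-24\right) \left(-5\right) \left(-1 - -120\right)\right) = \left(-69323 - 143782\right) - \left(-16284 + 120 \left(-1 + 120\right)\right) = -213105 - \left(-16284 + 120 \cdot 119\right) = -213105 - \left(-16284 + 14280\right) = -213105 - -2004 = -213105 + 2004 = -211101$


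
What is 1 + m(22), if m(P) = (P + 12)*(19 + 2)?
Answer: 715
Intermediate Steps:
m(P) = 252 + 21*P (m(P) = (12 + P)*21 = 252 + 21*P)
1 + m(22) = 1 + (252 + 21*22) = 1 + (252 + 462) = 1 + 714 = 715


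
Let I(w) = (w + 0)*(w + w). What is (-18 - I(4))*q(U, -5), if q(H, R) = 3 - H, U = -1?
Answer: -200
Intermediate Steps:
I(w) = 2*w**2 (I(w) = w*(2*w) = 2*w**2)
(-18 - I(4))*q(U, -5) = (-18 - 2*4**2)*(3 - 1*(-1)) = (-18 - 2*16)*(3 + 1) = (-18 - 1*32)*4 = (-18 - 32)*4 = -50*4 = -200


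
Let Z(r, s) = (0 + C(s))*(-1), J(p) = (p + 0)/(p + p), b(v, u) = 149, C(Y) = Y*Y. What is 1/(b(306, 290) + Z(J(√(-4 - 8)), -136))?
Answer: -1/18347 ≈ -5.4505e-5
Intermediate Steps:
C(Y) = Y²
J(p) = ½ (J(p) = p/((2*p)) = p*(1/(2*p)) = ½)
Z(r, s) = -s² (Z(r, s) = (0 + s²)*(-1) = s²*(-1) = -s²)
1/(b(306, 290) + Z(J(√(-4 - 8)), -136)) = 1/(149 - 1*(-136)²) = 1/(149 - 1*18496) = 1/(149 - 18496) = 1/(-18347) = -1/18347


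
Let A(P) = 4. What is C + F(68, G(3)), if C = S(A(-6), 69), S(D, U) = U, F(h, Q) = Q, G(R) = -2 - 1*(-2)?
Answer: 69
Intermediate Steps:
G(R) = 0 (G(R) = -2 + 2 = 0)
C = 69
C + F(68, G(3)) = 69 + 0 = 69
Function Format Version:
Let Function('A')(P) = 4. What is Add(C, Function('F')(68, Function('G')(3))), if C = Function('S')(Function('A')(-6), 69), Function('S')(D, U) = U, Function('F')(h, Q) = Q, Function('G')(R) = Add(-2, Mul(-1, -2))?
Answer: 69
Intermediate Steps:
Function('G')(R) = 0 (Function('G')(R) = Add(-2, 2) = 0)
C = 69
Add(C, Function('F')(68, Function('G')(3))) = Add(69, 0) = 69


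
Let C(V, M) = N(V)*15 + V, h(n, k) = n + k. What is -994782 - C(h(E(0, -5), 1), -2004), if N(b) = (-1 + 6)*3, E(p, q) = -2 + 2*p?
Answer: -995006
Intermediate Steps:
N(b) = 15 (N(b) = 5*3 = 15)
h(n, k) = k + n
C(V, M) = 225 + V (C(V, M) = 15*15 + V = 225 + V)
-994782 - C(h(E(0, -5), 1), -2004) = -994782 - (225 + (1 + (-2 + 2*0))) = -994782 - (225 + (1 + (-2 + 0))) = -994782 - (225 + (1 - 2)) = -994782 - (225 - 1) = -994782 - 1*224 = -994782 - 224 = -995006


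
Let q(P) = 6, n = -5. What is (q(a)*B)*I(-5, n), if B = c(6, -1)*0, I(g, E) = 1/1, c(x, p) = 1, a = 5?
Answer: 0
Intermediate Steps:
I(g, E) = 1
B = 0 (B = 1*0 = 0)
(q(a)*B)*I(-5, n) = (6*0)*1 = 0*1 = 0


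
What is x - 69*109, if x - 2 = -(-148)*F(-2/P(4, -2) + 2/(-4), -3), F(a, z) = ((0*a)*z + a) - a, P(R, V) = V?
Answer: -7519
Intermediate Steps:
F(a, z) = 0 (F(a, z) = (0*z + a) - a = (0 + a) - a = a - a = 0)
x = 2 (x = 2 - (-148)*0 = 2 - 148*0 = 2 + 0 = 2)
x - 69*109 = 2 - 69*109 = 2 - 7521 = -7519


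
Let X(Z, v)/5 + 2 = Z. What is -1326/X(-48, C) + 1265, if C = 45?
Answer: 158788/125 ≈ 1270.3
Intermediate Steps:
X(Z, v) = -10 + 5*Z
-1326/X(-48, C) + 1265 = -1326/(-10 + 5*(-48)) + 1265 = -1326/(-10 - 240) + 1265 = -1326/(-250) + 1265 = -1326*(-1/250) + 1265 = 663/125 + 1265 = 158788/125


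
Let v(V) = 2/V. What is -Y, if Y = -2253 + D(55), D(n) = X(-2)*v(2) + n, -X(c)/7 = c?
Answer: 2184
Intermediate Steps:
X(c) = -7*c
D(n) = 14 + n (D(n) = (-7*(-2))*(2/2) + n = 14*(2*(½)) + n = 14*1 + n = 14 + n)
Y = -2184 (Y = -2253 + (14 + 55) = -2253 + 69 = -2184)
-Y = -1*(-2184) = 2184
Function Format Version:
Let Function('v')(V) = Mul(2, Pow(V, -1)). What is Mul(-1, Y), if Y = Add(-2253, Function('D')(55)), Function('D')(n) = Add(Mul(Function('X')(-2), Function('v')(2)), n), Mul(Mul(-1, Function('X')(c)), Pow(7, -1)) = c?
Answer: 2184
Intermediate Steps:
Function('X')(c) = Mul(-7, c)
Function('D')(n) = Add(14, n) (Function('D')(n) = Add(Mul(Mul(-7, -2), Mul(2, Pow(2, -1))), n) = Add(Mul(14, Mul(2, Rational(1, 2))), n) = Add(Mul(14, 1), n) = Add(14, n))
Y = -2184 (Y = Add(-2253, Add(14, 55)) = Add(-2253, 69) = -2184)
Mul(-1, Y) = Mul(-1, -2184) = 2184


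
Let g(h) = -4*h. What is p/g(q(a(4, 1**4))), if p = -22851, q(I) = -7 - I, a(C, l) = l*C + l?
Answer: -7617/16 ≈ -476.06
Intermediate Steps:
a(C, l) = l + C*l (a(C, l) = C*l + l = l + C*l)
p/g(q(a(4, 1**4))) = -22851*(-1/(4*(-7 - 1**4*(1 + 4)))) = -22851*(-1/(4*(-7 - 5))) = -22851/((-4*(-12))) = -22851/48 = -22851*1/48 = -7617/16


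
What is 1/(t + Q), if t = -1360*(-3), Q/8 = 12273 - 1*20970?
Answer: -1/65496 ≈ -1.5268e-5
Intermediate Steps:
Q = -69576 (Q = 8*(12273 - 1*20970) = 8*(12273 - 20970) = 8*(-8697) = -69576)
t = 4080 (t = -80*(-51) = 4080)
1/(t + Q) = 1/(4080 - 69576) = 1/(-65496) = -1/65496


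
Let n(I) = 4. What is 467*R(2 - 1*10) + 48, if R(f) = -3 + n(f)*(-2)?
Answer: -5089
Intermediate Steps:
R(f) = -11 (R(f) = -3 + 4*(-2) = -3 - 8 = -11)
467*R(2 - 1*10) + 48 = 467*(-11) + 48 = -5137 + 48 = -5089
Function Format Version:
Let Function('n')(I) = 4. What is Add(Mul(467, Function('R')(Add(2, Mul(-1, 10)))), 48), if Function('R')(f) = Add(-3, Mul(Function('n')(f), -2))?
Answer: -5089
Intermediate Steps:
Function('R')(f) = -11 (Function('R')(f) = Add(-3, Mul(4, -2)) = Add(-3, -8) = -11)
Add(Mul(467, Function('R')(Add(2, Mul(-1, 10)))), 48) = Add(Mul(467, -11), 48) = Add(-5137, 48) = -5089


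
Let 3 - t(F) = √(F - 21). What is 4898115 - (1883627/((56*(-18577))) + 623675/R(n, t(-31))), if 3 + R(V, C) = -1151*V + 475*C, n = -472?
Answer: 188983989998180249136319/38582998625839304 - 296245625*I*√13/148351643068 ≈ 4.8981e+6 - 0.0072*I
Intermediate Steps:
t(F) = 3 - √(-21 + F) (t(F) = 3 - √(F - 21) = 3 - √(-21 + F))
R(V, C) = -3 - 1151*V + 475*C (R(V, C) = -3 + (-1151*V + 475*C) = -3 - 1151*V + 475*C)
4898115 - (1883627/((56*(-18577))) + 623675/R(n, t(-31))) = 4898115 - (1883627/((56*(-18577))) + 623675/(-3 - 1151*(-472) + 475*(3 - √(-21 - 31)))) = 4898115 - (1883627/(-1040312) + 623675/(-3 + 543272 + 475*(3 - √(-52)))) = 4898115 - (1883627*(-1/1040312) + 623675/(-3 + 543272 + 475*(3 - 2*I*√13))) = 4898115 - (-1883627/1040312 + 623675/(-3 + 543272 + 475*(3 - 2*I*√13))) = 4898115 - (-1883627/1040312 + 623675/(-3 + 543272 + (1425 - 950*I*√13))) = 4898115 - (-1883627/1040312 + 623675/(544694 - 950*I*√13)) = 4898115 + (1883627/1040312 - 623675/(544694 - 950*I*√13)) = 5095569695507/1040312 - 623675/(544694 - 950*I*√13)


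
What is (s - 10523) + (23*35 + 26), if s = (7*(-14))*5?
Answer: -10182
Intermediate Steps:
s = -490 (s = -98*5 = -490)
(s - 10523) + (23*35 + 26) = (-490 - 10523) + (23*35 + 26) = -11013 + (805 + 26) = -11013 + 831 = -10182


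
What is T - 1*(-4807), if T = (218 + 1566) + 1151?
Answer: 7742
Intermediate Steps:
T = 2935 (T = 1784 + 1151 = 2935)
T - 1*(-4807) = 2935 - 1*(-4807) = 2935 + 4807 = 7742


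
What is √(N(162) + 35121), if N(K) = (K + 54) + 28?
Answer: √35365 ≈ 188.06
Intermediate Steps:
N(K) = 82 + K (N(K) = (54 + K) + 28 = 82 + K)
√(N(162) + 35121) = √((82 + 162) + 35121) = √(244 + 35121) = √35365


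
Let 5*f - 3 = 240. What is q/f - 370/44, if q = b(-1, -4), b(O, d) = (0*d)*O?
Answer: -185/22 ≈ -8.4091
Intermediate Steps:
f = 243/5 (f = 3/5 + (1/5)*240 = 3/5 + 48 = 243/5 ≈ 48.600)
b(O, d) = 0 (b(O, d) = 0*O = 0)
q = 0
q/f - 370/44 = 0/(243/5) - 370/44 = 0*(5/243) - 370*1/44 = 0 - 185/22 = -185/22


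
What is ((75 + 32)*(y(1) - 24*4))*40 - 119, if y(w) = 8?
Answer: -376759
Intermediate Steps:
((75 + 32)*(y(1) - 24*4))*40 - 119 = ((75 + 32)*(8 - 24*4))*40 - 119 = (107*(8 - 96))*40 - 119 = (107*(-88))*40 - 119 = -9416*40 - 119 = -376640 - 119 = -376759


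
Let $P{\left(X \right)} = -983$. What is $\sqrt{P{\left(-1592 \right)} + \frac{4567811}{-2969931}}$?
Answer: $\frac{16 i \sqrt{33922296467934}}{2969931} \approx 31.377 i$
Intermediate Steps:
$\sqrt{P{\left(-1592 \right)} + \frac{4567811}{-2969931}} = \sqrt{-983 + \frac{4567811}{-2969931}} = \sqrt{-983 + 4567811 \left(- \frac{1}{2969931}\right)} = \sqrt{-983 - \frac{4567811}{2969931}} = \sqrt{- \frac{2924009984}{2969931}} = \frac{16 i \sqrt{33922296467934}}{2969931}$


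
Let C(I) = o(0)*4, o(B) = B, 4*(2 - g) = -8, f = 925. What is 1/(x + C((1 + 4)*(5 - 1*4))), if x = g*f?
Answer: 1/3700 ≈ 0.00027027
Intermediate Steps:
g = 4 (g = 2 - ¼*(-8) = 2 + 2 = 4)
x = 3700 (x = 4*925 = 3700)
C(I) = 0 (C(I) = 0*4 = 0)
1/(x + C((1 + 4)*(5 - 1*4))) = 1/(3700 + 0) = 1/3700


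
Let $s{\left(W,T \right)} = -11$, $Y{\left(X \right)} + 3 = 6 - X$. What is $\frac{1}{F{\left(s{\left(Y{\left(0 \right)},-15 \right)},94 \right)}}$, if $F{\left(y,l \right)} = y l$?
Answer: $- \frac{1}{1034} \approx -0.00096712$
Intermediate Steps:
$Y{\left(X \right)} = 3 - X$ ($Y{\left(X \right)} = -3 - \left(-6 + X\right) = 3 - X$)
$F{\left(y,l \right)} = l y$
$\frac{1}{F{\left(s{\left(Y{\left(0 \right)},-15 \right)},94 \right)}} = \frac{1}{94 \left(-11\right)} = \frac{1}{-1034} = - \frac{1}{1034}$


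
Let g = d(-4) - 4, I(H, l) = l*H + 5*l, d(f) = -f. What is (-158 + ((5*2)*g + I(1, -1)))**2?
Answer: 26896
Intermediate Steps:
I(H, l) = 5*l + H*l (I(H, l) = H*l + 5*l = 5*l + H*l)
g = 0 (g = -1*(-4) - 4 = 4 - 4 = 0)
(-158 + ((5*2)*g + I(1, -1)))**2 = (-158 + ((5*2)*0 - (5 + 1)))**2 = (-158 + (10*0 - 1*6))**2 = (-158 + (0 - 6))**2 = (-158 - 6)**2 = (-164)**2 = 26896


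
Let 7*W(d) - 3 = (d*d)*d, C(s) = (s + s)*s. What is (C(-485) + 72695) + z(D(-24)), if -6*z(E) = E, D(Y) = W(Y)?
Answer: 7608637/14 ≈ 5.4347e+5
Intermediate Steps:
C(s) = 2*s² (C(s) = (2*s)*s = 2*s²)
W(d) = 3/7 + d³/7 (W(d) = 3/7 + ((d*d)*d)/7 = 3/7 + (d²*d)/7 = 3/7 + d³/7)
D(Y) = 3/7 + Y³/7
z(E) = -E/6
(C(-485) + 72695) + z(D(-24)) = (2*(-485)² + 72695) - (3/7 + (⅐)*(-24)³)/6 = (2*235225 + 72695) - (3/7 + (⅐)*(-13824))/6 = (470450 + 72695) - (3/7 - 13824/7)/6 = 543145 - ⅙*(-13821/7) = 543145 + 4607/14 = 7608637/14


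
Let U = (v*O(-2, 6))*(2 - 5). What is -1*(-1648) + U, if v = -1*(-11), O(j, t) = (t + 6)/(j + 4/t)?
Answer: 1945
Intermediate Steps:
O(j, t) = (6 + t)/(j + 4/t)
v = 11
U = 297 (U = (11*(6*(6 + 6)/(4 - 2*6)))*(2 - 5) = (11*(6*12/(4 - 12)))*(-3) = (11*(6*12/(-8)))*(-3) = (11*(6*(-⅛)*12))*(-3) = (11*(-9))*(-3) = -99*(-3) = 297)
-1*(-1648) + U = -1*(-1648) + 297 = 1648 + 297 = 1945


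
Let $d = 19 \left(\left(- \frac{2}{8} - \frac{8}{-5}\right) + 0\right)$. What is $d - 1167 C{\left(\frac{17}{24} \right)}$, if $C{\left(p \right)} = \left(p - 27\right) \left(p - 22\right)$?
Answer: $- \frac{627123121}{960} \approx -6.5325 \cdot 10^{5}$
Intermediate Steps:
$C{\left(p \right)} = \left(-27 + p\right) \left(-22 + p\right)$
$d = \frac{513}{20}$ ($d = 19 \left(\left(\left(-2\right) \frac{1}{8} - - \frac{8}{5}\right) + 0\right) = 19 \left(\left(- \frac{1}{4} + \frac{8}{5}\right) + 0\right) = 19 \left(\frac{27}{20} + 0\right) = 19 \cdot \frac{27}{20} = \frac{513}{20} \approx 25.65$)
$d - 1167 C{\left(\frac{17}{24} \right)} = \frac{513}{20} - 1167 \left(594 + \left(\frac{17}{24}\right)^{2} - 49 \cdot \frac{17}{24}\right) = \frac{513}{20} - 1167 \left(594 + \left(17 \cdot \frac{1}{24}\right)^{2} - 49 \cdot 17 \cdot \frac{1}{24}\right) = \frac{513}{20} - 1167 \left(594 + \left(\frac{17}{24}\right)^{2} - \frac{833}{24}\right) = \frac{513}{20} - 1167 \left(594 + \frac{289}{576} - \frac{833}{24}\right) = \frac{513}{20} - \frac{125429549}{192} = - \frac{627123121}{960}$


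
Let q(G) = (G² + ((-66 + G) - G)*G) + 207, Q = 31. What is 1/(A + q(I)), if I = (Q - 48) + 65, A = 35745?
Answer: 1/35088 ≈ 2.8500e-5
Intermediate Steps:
I = 48 (I = (31 - 48) + 65 = -17 + 65 = 48)
q(G) = 207 + G² - 66*G (q(G) = (G² - 66*G) + 207 = 207 + G² - 66*G)
1/(A + q(I)) = 1/(35745 + (207 + 48² - 66*48)) = 1/(35745 + (207 + 2304 - 3168)) = 1/(35745 - 657) = 1/35088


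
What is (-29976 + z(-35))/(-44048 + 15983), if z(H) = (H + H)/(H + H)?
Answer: 5995/5613 ≈ 1.0681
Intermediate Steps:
z(H) = 1 (z(H) = (2*H)/((2*H)) = (2*H)*(1/(2*H)) = 1)
(-29976 + z(-35))/(-44048 + 15983) = (-29976 + 1)/(-44048 + 15983) = -29975/(-28065) = -29975*(-1/28065) = 5995/5613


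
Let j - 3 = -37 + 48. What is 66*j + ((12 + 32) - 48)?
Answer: 920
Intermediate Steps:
j = 14 (j = 3 + (-37 + 48) = 3 + 11 = 14)
66*j + ((12 + 32) - 48) = 66*14 + ((12 + 32) - 48) = 924 + (44 - 48) = 924 - 4 = 920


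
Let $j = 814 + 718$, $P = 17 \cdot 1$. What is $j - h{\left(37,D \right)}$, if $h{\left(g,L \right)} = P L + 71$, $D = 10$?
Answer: $1291$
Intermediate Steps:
$P = 17$
$h{\left(g,L \right)} = 71 + 17 L$ ($h{\left(g,L \right)} = 17 L + 71 = 71 + 17 L$)
$j = 1532$
$j - h{\left(37,D \right)} = 1532 - \left(71 + 17 \cdot 10\right) = 1532 - \left(71 + 170\right) = 1532 - 241 = 1291$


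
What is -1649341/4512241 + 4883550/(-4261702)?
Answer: -14532377186966/9614913247091 ≈ -1.5114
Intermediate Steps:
-1649341/4512241 + 4883550/(-4261702) = -1649341*1/4512241 + 4883550*(-1/4261702) = -1649341/4512241 - 2441775/2130851 = -14532377186966/9614913247091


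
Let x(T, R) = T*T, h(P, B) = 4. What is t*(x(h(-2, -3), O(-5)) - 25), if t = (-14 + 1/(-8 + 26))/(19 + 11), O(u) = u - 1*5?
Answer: 251/60 ≈ 4.1833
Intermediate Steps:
O(u) = -5 + u (O(u) = u - 5 = -5 + u)
x(T, R) = T²
t = -251/540 (t = (-14 + 1/18)/30 = (-14 + 1/18)*(1/30) = -251/18*1/30 = -251/540 ≈ -0.46481)
t*(x(h(-2, -3), O(-5)) - 25) = -251*(4² - 25)/540 = -251*(16 - 25)/540 = -251/540*(-9) = 251/60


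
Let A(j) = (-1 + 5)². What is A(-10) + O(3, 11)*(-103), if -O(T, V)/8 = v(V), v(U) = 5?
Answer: 4136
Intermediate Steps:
A(j) = 16 (A(j) = 4² = 16)
O(T, V) = -40 (O(T, V) = -8*5 = -40)
A(-10) + O(3, 11)*(-103) = 16 - 40*(-103) = 16 + 4120 = 4136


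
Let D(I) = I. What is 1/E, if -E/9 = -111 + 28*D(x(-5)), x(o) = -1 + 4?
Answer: 1/243 ≈ 0.0041152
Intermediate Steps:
x(o) = 3
E = 243 (E = -9*(-111 + 28*3) = -9*(-111 + 84) = -9*(-27) = 243)
1/E = 1/243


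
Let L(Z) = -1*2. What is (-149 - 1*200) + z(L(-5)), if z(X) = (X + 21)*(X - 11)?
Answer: -596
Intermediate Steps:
L(Z) = -2
z(X) = (-11 + X)*(21 + X) (z(X) = (21 + X)*(-11 + X) = (-11 + X)*(21 + X))
(-149 - 1*200) + z(L(-5)) = (-149 - 1*200) + (-231 + (-2)² + 10*(-2)) = (-149 - 200) + (-231 + 4 - 20) = -349 - 247 = -596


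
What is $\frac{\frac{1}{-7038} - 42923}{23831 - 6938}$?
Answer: $- \frac{302092075}{118892934} \approx -2.5409$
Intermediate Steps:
$\frac{\frac{1}{-7038} - 42923}{23831 - 6938} = \frac{- \frac{1}{7038} - 42923}{16893} = \left(- \frac{302092075}{7038}\right) \frac{1}{16893} = - \frac{302092075}{118892934}$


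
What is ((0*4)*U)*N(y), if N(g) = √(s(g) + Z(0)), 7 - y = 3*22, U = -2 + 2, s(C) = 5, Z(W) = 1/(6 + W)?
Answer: 0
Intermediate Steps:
U = 0
y = -59 (y = 7 - 3*22 = 7 - 1*66 = 7 - 66 = -59)
N(g) = √186/6 (N(g) = √(5 + 1/(6 + 0)) = √(5 + 1/6) = √(5 + ⅙) = √(31/6) = √186/6)
((0*4)*U)*N(y) = ((0*4)*0)*(√186/6) = (0*0)*(√186/6) = 0*(√186/6) = 0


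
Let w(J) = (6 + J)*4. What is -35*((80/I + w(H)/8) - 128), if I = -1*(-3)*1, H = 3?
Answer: 20335/6 ≈ 3389.2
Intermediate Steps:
I = 3 (I = 3*1 = 3)
w(J) = 24 + 4*J
-35*((80/I + w(H)/8) - 128) = -35*((80/3 + (24 + 4*3)/8) - 128) = -35*((80*(1/3) + (24 + 12)*(1/8)) - 128) = -35*((80/3 + 36*(1/8)) - 128) = -35*((80/3 + 9/2) - 128) = -35*(187/6 - 128) = -35*(-581/6) = 20335/6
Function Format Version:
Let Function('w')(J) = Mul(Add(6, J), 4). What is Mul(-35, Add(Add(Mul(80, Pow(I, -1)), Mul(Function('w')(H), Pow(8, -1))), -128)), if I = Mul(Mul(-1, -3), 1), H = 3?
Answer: Rational(20335, 6) ≈ 3389.2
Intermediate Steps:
I = 3 (I = Mul(3, 1) = 3)
Function('w')(J) = Add(24, Mul(4, J))
Mul(-35, Add(Add(Mul(80, Pow(I, -1)), Mul(Function('w')(H), Pow(8, -1))), -128)) = Mul(-35, Add(Add(Mul(80, Pow(3, -1)), Mul(Add(24, Mul(4, 3)), Pow(8, -1))), -128)) = Mul(-35, Add(Add(Mul(80, Rational(1, 3)), Mul(Add(24, 12), Rational(1, 8))), -128)) = Mul(-35, Add(Add(Rational(80, 3), Mul(36, Rational(1, 8))), -128)) = Mul(-35, Add(Add(Rational(80, 3), Rational(9, 2)), -128)) = Mul(-35, Add(Rational(187, 6), -128)) = Mul(-35, Rational(-581, 6)) = Rational(20335, 6)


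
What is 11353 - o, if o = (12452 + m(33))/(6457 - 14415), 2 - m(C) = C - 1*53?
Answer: 45179824/3979 ≈ 11355.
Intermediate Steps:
m(C) = 55 - C (m(C) = 2 - (C - 1*53) = 2 - (C - 53) = 2 - (-53 + C) = 2 + (53 - C) = 55 - C)
o = -6237/3979 (o = (12452 + (55 - 1*33))/(6457 - 14415) = (12452 + (55 - 33))/(-7958) = (12452 + 22)*(-1/7958) = 12474*(-1/7958) = -6237/3979 ≈ -1.5675)
11353 - o = 11353 - 1*(-6237/3979) = 11353 + 6237/3979 = 45179824/3979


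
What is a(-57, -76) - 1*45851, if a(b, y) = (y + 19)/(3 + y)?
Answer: -3347066/73 ≈ -45850.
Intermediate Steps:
a(b, y) = (19 + y)/(3 + y)
a(-57, -76) - 1*45851 = (19 - 76)/(3 - 76) - 1*45851 = -57/(-73) - 45851 = -1/73*(-57) - 45851 = 57/73 - 45851 = -3347066/73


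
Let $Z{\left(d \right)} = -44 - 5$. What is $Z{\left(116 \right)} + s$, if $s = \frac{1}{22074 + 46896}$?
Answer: $- \frac{3379529}{68970} \approx -49.0$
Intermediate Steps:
$Z{\left(d \right)} = -49$ ($Z{\left(d \right)} = -44 - 5 = -49$)
$s = \frac{1}{68970} \approx 1.4499 \cdot 10^{-5}$
$Z{\left(116 \right)} + s = -49 + \frac{1}{68970} = - \frac{3379529}{68970}$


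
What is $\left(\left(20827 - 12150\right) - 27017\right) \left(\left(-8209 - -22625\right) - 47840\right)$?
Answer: $612996160$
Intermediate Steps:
$\left(\left(20827 - 12150\right) - 27017\right) \left(\left(-8209 - -22625\right) - 47840\right) = \left(8677 - 27017\right) \left(\left(-8209 + 22625\right) - 47840\right) = - 18340 \left(14416 - 47840\right) = \left(-18340\right) \left(-33424\right) = 612996160$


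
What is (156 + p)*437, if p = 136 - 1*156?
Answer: 59432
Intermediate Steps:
p = -20 (p = 136 - 156 = -20)
(156 + p)*437 = (156 - 20)*437 = 136*437 = 59432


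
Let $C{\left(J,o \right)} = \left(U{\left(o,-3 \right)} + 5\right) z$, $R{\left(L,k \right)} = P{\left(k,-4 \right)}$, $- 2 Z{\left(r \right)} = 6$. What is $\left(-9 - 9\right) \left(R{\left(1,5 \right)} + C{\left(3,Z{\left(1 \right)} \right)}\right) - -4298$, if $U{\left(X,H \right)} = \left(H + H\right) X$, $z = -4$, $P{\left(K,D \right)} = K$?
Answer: $5864$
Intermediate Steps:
$Z{\left(r \right)} = -3$ ($Z{\left(r \right)} = \left(- \frac{1}{2}\right) 6 = -3$)
$R{\left(L,k \right)} = k$
$U{\left(X,H \right)} = 2 H X$
$C{\left(J,o \right)} = -20 + 24 o$ ($C{\left(J,o \right)} = \left(2 \left(-3\right) o + 5\right) \left(-4\right) = \left(- 6 o + 5\right) \left(-4\right) = \left(5 - 6 o\right) \left(-4\right) = -20 + 24 o$)
$\left(-9 - 9\right) \left(R{\left(1,5 \right)} + C{\left(3,Z{\left(1 \right)} \right)}\right) - -4298 = \left(-9 - 9\right) \left(5 + \left(-20 + 24 \left(-3\right)\right)\right) - -4298 = \left(-9 - 9\right) \left(5 - 92\right) + 4298 = - 18 \left(5 - 92\right) + 4298 = \left(-18\right) \left(-87\right) + 4298 = 1566 + 4298 = 5864$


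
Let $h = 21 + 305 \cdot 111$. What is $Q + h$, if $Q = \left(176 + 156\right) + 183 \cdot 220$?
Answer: $74468$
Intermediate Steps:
$h = 33876$ ($h = 21 + 33855 = 33876$)
$Q = 40592$ ($Q = 332 + 40260 = 40592$)
$Q + h = 40592 + 33876 = 74468$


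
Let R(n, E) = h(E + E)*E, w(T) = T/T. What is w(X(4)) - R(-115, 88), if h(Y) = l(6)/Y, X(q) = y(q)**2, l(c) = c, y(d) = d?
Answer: -2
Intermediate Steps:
X(q) = q**2
h(Y) = 6/Y
w(T) = 1
R(n, E) = 3 (R(n, E) = (6/(E + E))*E = (6/((2*E)))*E = (6*(1/(2*E)))*E = (3/E)*E = 3)
w(X(4)) - R(-115, 88) = 1 - 1*3 = 1 - 3 = -2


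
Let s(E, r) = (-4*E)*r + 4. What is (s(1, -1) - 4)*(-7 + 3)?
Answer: -16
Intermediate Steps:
s(E, r) = 4 - 4*E*r (s(E, r) = -4*E*r + 4 = 4 - 4*E*r)
(s(1, -1) - 4)*(-7 + 3) = ((4 - 4*1*(-1)) - 4)*(-7 + 3) = ((4 + 4) - 4)*(-4) = (8 - 4)*(-4) = 4*(-4) = -16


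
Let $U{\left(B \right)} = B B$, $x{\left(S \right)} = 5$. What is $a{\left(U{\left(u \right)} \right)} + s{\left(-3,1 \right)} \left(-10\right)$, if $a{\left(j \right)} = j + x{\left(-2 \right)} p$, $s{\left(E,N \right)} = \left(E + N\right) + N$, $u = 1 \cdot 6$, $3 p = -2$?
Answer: $\frac{128}{3} \approx 42.667$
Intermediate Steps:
$p = - \frac{2}{3}$ ($p = \frac{1}{3} \left(-2\right) = - \frac{2}{3} \approx -0.66667$)
$u = 6$
$s{\left(E,N \right)} = E + 2 N$
$U{\left(B \right)} = B^{2}$
$a{\left(j \right)} = - \frac{10}{3} + j$ ($a{\left(j \right)} = j + 5 \left(- \frac{2}{3}\right) = j - \frac{10}{3} = - \frac{10}{3} + j$)
$a{\left(U{\left(u \right)} \right)} + s{\left(-3,1 \right)} \left(-10\right) = \left(- \frac{10}{3} + 6^{2}\right) + \left(-3 + 2 \cdot 1\right) \left(-10\right) = \left(- \frac{10}{3} + 36\right) + \left(-3 + 2\right) \left(-10\right) = \frac{98}{3} - -10 = \frac{98}{3} + 10 = \frac{128}{3}$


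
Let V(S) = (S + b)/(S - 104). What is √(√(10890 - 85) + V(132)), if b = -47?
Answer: √(595 + 196*√10805)/14 ≈ 10.343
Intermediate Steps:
V(S) = (-47 + S)/(-104 + S) (V(S) = (S - 47)/(S - 104) = (-47 + S)/(-104 + S))
√(√(10890 - 85) + V(132)) = √(√(10890 - 85) + (-47 + 132)/(-104 + 132)) = √(√10805 + 85/28) = √(85/28 + √10805)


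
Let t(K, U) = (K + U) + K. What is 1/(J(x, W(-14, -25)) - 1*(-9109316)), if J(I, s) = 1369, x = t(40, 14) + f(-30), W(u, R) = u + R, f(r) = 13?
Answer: 1/9110685 ≈ 1.0976e-7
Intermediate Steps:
t(K, U) = U + 2*K
W(u, R) = R + u
x = 107 (x = (14 + 2*40) + 13 = (14 + 80) + 13 = 94 + 13 = 107)
1/(J(x, W(-14, -25)) - 1*(-9109316)) = 1/(1369 - 1*(-9109316)) = 1/(1369 + 9109316) = 1/9110685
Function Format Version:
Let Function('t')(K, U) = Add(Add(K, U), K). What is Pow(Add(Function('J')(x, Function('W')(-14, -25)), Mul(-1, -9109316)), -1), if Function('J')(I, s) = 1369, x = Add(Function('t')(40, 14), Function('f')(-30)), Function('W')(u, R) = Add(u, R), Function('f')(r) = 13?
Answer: Rational(1, 9110685) ≈ 1.0976e-7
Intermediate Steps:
Function('t')(K, U) = Add(U, Mul(2, K))
Function('W')(u, R) = Add(R, u)
x = 107 (x = Add(Add(14, Mul(2, 40)), 13) = Add(Add(14, 80), 13) = Add(94, 13) = 107)
Pow(Add(Function('J')(x, Function('W')(-14, -25)), Mul(-1, -9109316)), -1) = Pow(Add(1369, Mul(-1, -9109316)), -1) = Pow(Add(1369, 9109316), -1) = Pow(9110685, -1) = Rational(1, 9110685)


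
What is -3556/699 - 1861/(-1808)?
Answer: -5128409/1263792 ≈ -4.0580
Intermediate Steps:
-3556/699 - 1861/(-1808) = -3556*1/699 - 1861*(-1/1808) = -3556/699 + 1861/1808 = -5128409/1263792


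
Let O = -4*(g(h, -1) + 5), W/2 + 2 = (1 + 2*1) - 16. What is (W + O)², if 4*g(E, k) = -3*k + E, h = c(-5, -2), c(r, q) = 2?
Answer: 3025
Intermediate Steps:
h = 2
W = -30 (W = -4 + 2*((1 + 2*1) - 16) = -4 + 2*((1 + 2) - 16) = -4 + 2*(3 - 16) = -4 + 2*(-13) = -4 - 26 = -30)
g(E, k) = -3*k/4 + E/4 (g(E, k) = (-3*k + E)/4 = (E - 3*k)/4 = -3*k/4 + E/4)
O = -25 (O = -4*((-¾*(-1) + (¼)*2) + 5) = -4*((¾ + ½) + 5) = -4*(5/4 + 5) = -4*25/4 = -25)
(W + O)² = (-30 - 25)² = (-55)² = 3025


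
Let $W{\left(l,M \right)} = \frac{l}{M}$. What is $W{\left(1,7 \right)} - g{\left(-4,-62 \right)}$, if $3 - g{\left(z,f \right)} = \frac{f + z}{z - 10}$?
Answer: $\frac{13}{7} \approx 1.8571$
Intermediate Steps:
$g{\left(z,f \right)} = 3 - \frac{f + z}{-10 + z}$ ($g{\left(z,f \right)} = 3 - \frac{f + z}{z - 10} = 3 - \frac{f + z}{-10 + z}$)
$W{\left(1,7 \right)} - g{\left(-4,-62 \right)} = 1 \cdot \frac{1}{7} - \frac{-30 - -62 + 2 \left(-4\right)}{-10 - 4} = 1 \cdot \frac{1}{7} - \frac{-30 + 62 - 8}{-14} = \frac{1}{7} - \left(- \frac{1}{14}\right) 24 = \frac{1}{7} - - \frac{12}{7} = \frac{1}{7} + \frac{12}{7} = \frac{13}{7}$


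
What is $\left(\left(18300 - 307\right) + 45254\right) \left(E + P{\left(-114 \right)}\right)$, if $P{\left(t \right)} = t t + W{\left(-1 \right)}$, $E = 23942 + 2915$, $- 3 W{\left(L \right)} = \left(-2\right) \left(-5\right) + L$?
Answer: $2520392950$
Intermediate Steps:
$W{\left(L \right)} = - \frac{10}{3} - \frac{L}{3}$ ($W{\left(L \right)} = - \frac{\left(-2\right) \left(-5\right) + L}{3} = - \frac{10 + L}{3} = - \frac{10}{3} - \frac{L}{3}$)
$E = 26857$
$P{\left(t \right)} = -3 + t^{2}$ ($P{\left(t \right)} = t t - 3 = t^{2} + \left(- \frac{10}{3} + \frac{1}{3}\right) = t^{2} - 3 = -3 + t^{2}$)
$\left(\left(18300 - 307\right) + 45254\right) \left(E + P{\left(-114 \right)}\right) = \left(\left(18300 - 307\right) + 45254\right) \left(26857 - \left(3 - \left(-114\right)^{2}\right)\right) = \left(\left(18300 - 307\right) + 45254\right) \left(26857 + \left(-3 + 12996\right)\right) = \left(17993 + 45254\right) \left(26857 + 12993\right) = 63247 \cdot 39850 = 2520392950$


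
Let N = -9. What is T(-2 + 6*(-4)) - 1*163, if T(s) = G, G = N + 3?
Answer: -169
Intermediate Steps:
G = -6 (G = -9 + 3 = -6)
T(s) = -6
T(-2 + 6*(-4)) - 1*163 = -6 - 1*163 = -6 - 163 = -169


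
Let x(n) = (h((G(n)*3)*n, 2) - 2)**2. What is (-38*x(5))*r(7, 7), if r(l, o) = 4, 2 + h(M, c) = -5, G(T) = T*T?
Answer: -12312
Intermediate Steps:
G(T) = T**2
h(M, c) = -7 (h(M, c) = -2 - 5 = -7)
x(n) = 81 (x(n) = (-7 - 2)**2 = (-9)**2 = 81)
(-38*x(5))*r(7, 7) = -38*81*4 = -3078*4 = -12312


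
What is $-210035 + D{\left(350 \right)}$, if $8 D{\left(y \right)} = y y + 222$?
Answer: $- \frac{778779}{4} \approx -1.9469 \cdot 10^{5}$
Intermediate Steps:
$D{\left(y \right)} = \frac{111}{4} + \frac{y^{2}}{8}$ ($D{\left(y \right)} = \frac{y y + 222}{8} = \frac{y^{2} + 222}{8} = \frac{222 + y^{2}}{8} = \frac{111}{4} + \frac{y^{2}}{8}$)
$-210035 + D{\left(350 \right)} = -210035 + \left(\frac{111}{4} + \frac{350^{2}}{8}\right) = -210035 + \left(\frac{111}{4} + \frac{1}{8} \cdot 122500\right) = -210035 + \left(\frac{111}{4} + \frac{30625}{2}\right) = -210035 + \frac{61361}{4} = - \frac{778779}{4}$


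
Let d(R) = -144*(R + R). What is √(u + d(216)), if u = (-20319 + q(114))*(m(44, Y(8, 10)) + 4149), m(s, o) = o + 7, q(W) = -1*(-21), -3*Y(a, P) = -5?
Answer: I*√84454526 ≈ 9189.9*I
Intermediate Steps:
Y(a, P) = 5/3 (Y(a, P) = -⅓*(-5) = 5/3)
q(W) = 21
d(R) = -288*R
m(s, o) = 7 + o
u = -84392318 (u = (-20319 + 21)*((7 + 5/3) + 4149) = -20298*(26/3 + 4149) = -20298*12473/3 = -84392318)
√(u + d(216)) = √(-84392318 - 288*216) = √(-84392318 - 62208) = √(-84454526) = I*√84454526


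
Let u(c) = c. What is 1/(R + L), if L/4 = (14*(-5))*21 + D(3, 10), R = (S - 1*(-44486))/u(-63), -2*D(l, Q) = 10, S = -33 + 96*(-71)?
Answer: -63/409337 ≈ -0.00015391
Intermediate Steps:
S = -6849 (S = -33 - 6816 = -6849)
D(l, Q) = -5 (D(l, Q) = -½*10 = -5)
R = -37637/63 (R = (-6849 - 1*(-44486))/(-63) = (-6849 + 44486)*(-1/63) = 37637*(-1/63) = -37637/63 ≈ -597.41)
L = -5900 (L = 4*((14*(-5))*21 - 5) = 4*(-70*21 - 5) = 4*(-1470 - 5) = 4*(-1475) = -5900)
1/(R + L) = 1/(-37637/63 - 5900) = 1/(-409337/63) = -63/409337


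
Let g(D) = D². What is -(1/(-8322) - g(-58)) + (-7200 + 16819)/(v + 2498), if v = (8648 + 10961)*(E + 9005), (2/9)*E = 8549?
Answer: 52124256141247031/15494724767910 ≈ 3364.0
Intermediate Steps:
E = 76941/2 (E = (9/2)*8549 = 76941/2 ≈ 38471.)
v = 1861894159/2 (v = (8648 + 10961)*(76941/2 + 9005) = 19609*(94951/2) = 1861894159/2 ≈ 9.3095e+8)
-(1/(-8322) - g(-58)) + (-7200 + 16819)/(v + 2498) = -(1/(-8322) - 1*(-58)²) + (-7200 + 16819)/(1861894159/2 + 2498) = -(-1/8322 - 1*3364) + 9619/(1861899155/2) = -(-1/8322 - 3364) + 9619*(2/1861899155) = -1*(-27995209/8322) + 19238/1861899155 = 27995209/8322 + 19238/1861899155 = 52124256141247031/15494724767910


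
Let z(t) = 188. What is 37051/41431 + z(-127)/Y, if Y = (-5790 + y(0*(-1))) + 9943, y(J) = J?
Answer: 161661831/172062943 ≈ 0.93955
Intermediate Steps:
Y = 4153 (Y = (-5790 + 0*(-1)) + 9943 = (-5790 + 0) + 9943 = -5790 + 9943 = 4153)
37051/41431 + z(-127)/Y = 37051/41431 + 188/4153 = 161661831/172062943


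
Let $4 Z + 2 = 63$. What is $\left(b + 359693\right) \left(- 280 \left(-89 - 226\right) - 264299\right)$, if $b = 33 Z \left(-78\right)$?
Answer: $- \frac{112858151021}{2} \approx -5.6429 \cdot 10^{10}$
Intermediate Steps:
$Z = \frac{61}{4}$ ($Z = - \frac{1}{2} + \frac{1}{4} \cdot 63 = - \frac{1}{2} + \frac{63}{4} = \frac{61}{4} \approx 15.25$)
$b = - \frac{78507}{2}$ ($b = 33 \cdot \frac{61}{4} \left(-78\right) = \frac{2013}{4} \left(-78\right) = - \frac{78507}{2} \approx -39254.0$)
$\left(b + 359693\right) \left(- 280 \left(-89 - 226\right) - 264299\right) = \left(- \frac{78507}{2} + 359693\right) \left(- 280 \left(-89 - 226\right) - 264299\right) = \frac{640879 \left(\left(-280\right) \left(-315\right) - 264299\right)}{2} = \frac{640879 \left(88200 - 264299\right)}{2} = \frac{640879}{2} \left(-176099\right) = - \frac{112858151021}{2}$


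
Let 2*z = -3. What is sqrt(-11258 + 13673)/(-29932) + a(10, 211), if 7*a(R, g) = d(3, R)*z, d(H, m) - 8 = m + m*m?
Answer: -177/7 - sqrt(2415)/29932 ≈ -25.287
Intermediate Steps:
d(H, m) = 8 + m + m**2 (d(H, m) = 8 + (m + m*m) = 8 + (m + m**2) = 8 + m + m**2)
z = -3/2 (z = (1/2)*(-3) = -3/2 ≈ -1.5000)
a(R, g) = -12/7 - 3*R/14 - 3*R**2/14 (a(R, g) = ((8 + R + R**2)*(-3/2))/7 = (-12 - 3*R/2 - 3*R**2/2)/7 = -12/7 - 3*R/14 - 3*R**2/14)
sqrt(-11258 + 13673)/(-29932) + a(10, 211) = sqrt(-11258 + 13673)/(-29932) + (-12/7 - 3/14*10 - 3/14*10**2) = sqrt(2415)*(-1/29932) + (-12/7 - 15/7 - 3/14*100) = -sqrt(2415)/29932 + (-12/7 - 15/7 - 150/7) = -sqrt(2415)/29932 - 177/7 = -177/7 - sqrt(2415)/29932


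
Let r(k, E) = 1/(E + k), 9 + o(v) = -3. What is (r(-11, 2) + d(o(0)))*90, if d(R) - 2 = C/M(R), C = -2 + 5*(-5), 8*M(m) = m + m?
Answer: 980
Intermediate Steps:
o(v) = -12 (o(v) = -9 - 3 = -12)
M(m) = m/4 (M(m) = (m + m)/8 = (2*m)/8 = m/4)
C = -27 (C = -2 - 25 = -27)
d(R) = 2 - 108/R (d(R) = 2 - 27*4/R = 2 - 108/R)
(r(-11, 2) + d(o(0)))*90 = (1/(2 - 11) + (2 - 108/(-12)))*90 = (1/(-9) + (2 - 108*(-1/12)))*90 = (-1/9 + (2 + 9))*90 = (-1/9 + 11)*90 = (98/9)*90 = 980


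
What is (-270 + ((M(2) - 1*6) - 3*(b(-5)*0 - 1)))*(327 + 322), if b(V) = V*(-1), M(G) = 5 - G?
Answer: -175230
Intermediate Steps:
b(V) = -V
(-270 + ((M(2) - 1*6) - 3*(b(-5)*0 - 1)))*(327 + 322) = (-270 + (((5 - 1*2) - 1*6) - 3*(-1*(-5)*0 - 1)))*(327 + 322) = (-270 + (((5 - 2) - 6) - 3*(5*0 - 1)))*649 = (-270 + ((3 - 6) - 3*(0 - 1)))*649 = (-270 + (-3 - 3*(-1)))*649 = (-270 + (-3 + 3))*649 = (-270 + 0)*649 = -270*649 = -175230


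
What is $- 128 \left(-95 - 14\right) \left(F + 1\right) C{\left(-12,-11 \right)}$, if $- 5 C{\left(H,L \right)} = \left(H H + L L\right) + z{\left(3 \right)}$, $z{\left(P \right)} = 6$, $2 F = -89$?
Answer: $\frac{164473152}{5} \approx 3.2895 \cdot 10^{7}$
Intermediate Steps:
$F = - \frac{89}{2}$ ($F = \frac{1}{2} \left(-89\right) = - \frac{89}{2} \approx -44.5$)
$C{\left(H,L \right)} = - \frac{6}{5} - \frac{H^{2}}{5} - \frac{L^{2}}{5}$ ($C{\left(H,L \right)} = - \frac{\left(H H + L L\right) + 6}{5} = - \frac{\left(H^{2} + L^{2}\right) + 6}{5} = - \frac{6 + H^{2} + L^{2}}{5} = - \frac{6}{5} - \frac{H^{2}}{5} - \frac{L^{2}}{5}$)
$- 128 \left(-95 - 14\right) \left(F + 1\right) C{\left(-12,-11 \right)} = - 128 \left(-95 - 14\right) \left(- \frac{89}{2} + 1\right) \left(- \frac{6}{5} - \frac{\left(-12\right)^{2}}{5} - \frac{\left(-11\right)^{2}}{5}\right) = - 128 \left(\left(-109\right) \left(- \frac{87}{2}\right)\right) \left(- \frac{6}{5} - \frac{144}{5} - \frac{121}{5}\right) = \left(-128\right) \frac{9483}{2} \left(- \frac{6}{5} - \frac{144}{5} - \frac{121}{5}\right) = \left(-606912\right) \left(- \frac{271}{5}\right) = \frac{164473152}{5}$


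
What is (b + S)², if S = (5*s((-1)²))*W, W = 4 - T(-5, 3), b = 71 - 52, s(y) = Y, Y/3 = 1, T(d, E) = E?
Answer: 1156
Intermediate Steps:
Y = 3 (Y = 3*1 = 3)
s(y) = 3
b = 19
W = 1 (W = 4 - 1*3 = 4 - 3 = 1)
S = 15 (S = (5*3)*1 = 15*1 = 15)
(b + S)² = (19 + 15)² = 34² = 1156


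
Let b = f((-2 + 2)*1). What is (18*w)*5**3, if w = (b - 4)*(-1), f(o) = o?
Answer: 9000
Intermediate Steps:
b = 0 (b = (-2 + 2)*1 = 0*1 = 0)
w = 4 (w = (0 - 4)*(-1) = -4*(-1) = 4)
(18*w)*5**3 = (18*4)*5**3 = 72*125 = 9000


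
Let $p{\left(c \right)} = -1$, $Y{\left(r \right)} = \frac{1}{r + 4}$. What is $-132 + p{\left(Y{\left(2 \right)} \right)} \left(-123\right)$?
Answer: $-9$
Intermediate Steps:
$Y{\left(r \right)} = \frac{1}{4 + r}$
$-132 + p{\left(Y{\left(2 \right)} \right)} \left(-123\right) = -132 - -123 = -132 + 123 = -9$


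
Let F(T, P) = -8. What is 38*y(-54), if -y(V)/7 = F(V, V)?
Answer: 2128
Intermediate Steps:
y(V) = 56 (y(V) = -7*(-8) = 56)
38*y(-54) = 38*56 = 2128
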